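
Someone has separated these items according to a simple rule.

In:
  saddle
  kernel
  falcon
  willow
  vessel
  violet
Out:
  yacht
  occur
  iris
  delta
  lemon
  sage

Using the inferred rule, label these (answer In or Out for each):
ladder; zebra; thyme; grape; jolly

In, Out, Out, Out, Out

The distinguishing property — length 6 — holds for all the 'In' cases and none of the 'Out' cases.
ladder → length 6 → In.
zebra → length 5 → Out.
thyme → length 5 → Out.
grape → length 5 → Out.
jolly → length 5 → Out.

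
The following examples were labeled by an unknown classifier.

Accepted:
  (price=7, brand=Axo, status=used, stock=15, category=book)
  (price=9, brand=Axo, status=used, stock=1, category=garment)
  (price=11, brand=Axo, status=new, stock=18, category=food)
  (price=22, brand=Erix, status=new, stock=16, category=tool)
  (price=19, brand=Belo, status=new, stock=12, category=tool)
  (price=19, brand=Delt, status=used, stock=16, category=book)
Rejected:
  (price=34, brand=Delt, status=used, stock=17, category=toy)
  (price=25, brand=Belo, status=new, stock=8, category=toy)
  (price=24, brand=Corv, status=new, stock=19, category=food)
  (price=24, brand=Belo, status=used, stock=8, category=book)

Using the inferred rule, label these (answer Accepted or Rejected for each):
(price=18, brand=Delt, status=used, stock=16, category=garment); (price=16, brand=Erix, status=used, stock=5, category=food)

The classifier is using: price ≤ 22.
(price=18, brand=Delt, status=used, stock=16, category=garment): price = 18, matches → Accepted.
(price=16, brand=Erix, status=used, stock=5, category=food): price = 16, matches → Accepted.

Accepted, Accepted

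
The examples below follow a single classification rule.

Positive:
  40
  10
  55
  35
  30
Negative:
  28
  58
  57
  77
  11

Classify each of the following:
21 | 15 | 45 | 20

Every 'Positive' example satisfies: multiple of 5. None of the 'Negative' examples do.

Negative, Positive, Positive, Positive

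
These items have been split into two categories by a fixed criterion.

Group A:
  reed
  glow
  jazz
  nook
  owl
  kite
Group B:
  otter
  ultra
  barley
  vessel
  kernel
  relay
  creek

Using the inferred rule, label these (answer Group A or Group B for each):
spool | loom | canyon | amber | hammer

The simplest hypothesis consistent with all the labels is: length ≤ 4.
spool: Group B (length 5). loom: Group A (length 4). canyon: Group B (length 6). amber: Group B (length 5). hammer: Group B (length 6).

Group B, Group A, Group B, Group B, Group B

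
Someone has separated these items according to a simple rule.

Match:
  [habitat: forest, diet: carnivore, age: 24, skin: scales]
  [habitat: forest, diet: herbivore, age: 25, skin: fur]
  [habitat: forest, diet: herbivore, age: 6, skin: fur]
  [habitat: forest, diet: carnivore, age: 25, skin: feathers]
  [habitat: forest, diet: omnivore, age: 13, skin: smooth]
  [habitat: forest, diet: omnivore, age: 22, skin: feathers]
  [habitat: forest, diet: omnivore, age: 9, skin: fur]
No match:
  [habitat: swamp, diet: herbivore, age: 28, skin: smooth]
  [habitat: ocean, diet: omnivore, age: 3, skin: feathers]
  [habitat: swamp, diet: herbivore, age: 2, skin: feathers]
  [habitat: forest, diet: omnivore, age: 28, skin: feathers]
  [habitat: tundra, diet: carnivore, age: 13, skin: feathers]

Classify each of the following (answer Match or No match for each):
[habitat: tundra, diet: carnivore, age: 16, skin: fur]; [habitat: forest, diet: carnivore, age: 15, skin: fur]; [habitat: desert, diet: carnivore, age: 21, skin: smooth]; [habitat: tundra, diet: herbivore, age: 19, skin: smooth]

No match, Match, No match, No match

The rule appears to be: habitat is forest AND age ≤ 25.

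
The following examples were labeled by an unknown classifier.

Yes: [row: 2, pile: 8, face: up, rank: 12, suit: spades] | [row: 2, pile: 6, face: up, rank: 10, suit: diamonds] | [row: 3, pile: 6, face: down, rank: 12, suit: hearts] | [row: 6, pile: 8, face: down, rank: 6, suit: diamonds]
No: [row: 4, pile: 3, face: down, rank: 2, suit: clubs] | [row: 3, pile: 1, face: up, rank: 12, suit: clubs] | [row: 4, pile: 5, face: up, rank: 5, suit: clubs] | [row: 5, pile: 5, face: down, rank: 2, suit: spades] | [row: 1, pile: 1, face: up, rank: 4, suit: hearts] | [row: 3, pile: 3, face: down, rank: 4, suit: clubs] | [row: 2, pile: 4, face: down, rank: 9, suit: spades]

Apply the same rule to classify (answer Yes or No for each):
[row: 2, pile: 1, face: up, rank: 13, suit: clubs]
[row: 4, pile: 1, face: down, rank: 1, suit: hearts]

No, No

The common property of the 'Yes' items is: pile ≥ 6. No 'No' item has it.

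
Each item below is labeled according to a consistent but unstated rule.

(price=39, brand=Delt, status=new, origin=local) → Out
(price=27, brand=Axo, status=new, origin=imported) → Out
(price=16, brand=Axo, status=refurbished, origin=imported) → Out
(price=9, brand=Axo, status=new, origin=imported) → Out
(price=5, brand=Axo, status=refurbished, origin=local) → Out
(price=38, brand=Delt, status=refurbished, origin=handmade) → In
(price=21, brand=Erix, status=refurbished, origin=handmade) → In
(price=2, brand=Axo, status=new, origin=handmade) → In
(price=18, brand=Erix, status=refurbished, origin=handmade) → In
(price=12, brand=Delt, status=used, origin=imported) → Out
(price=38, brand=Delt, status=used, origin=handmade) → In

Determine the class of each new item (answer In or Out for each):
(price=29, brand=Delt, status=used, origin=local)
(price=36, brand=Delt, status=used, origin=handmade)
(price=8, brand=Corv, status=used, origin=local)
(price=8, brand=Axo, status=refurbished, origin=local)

Out, In, Out, Out

The classifier is using: origin is handmade.
Out: (price=29, brand=Delt, status=used, origin=local), since origin is local. In: (price=36, brand=Delt, status=used, origin=handmade), since origin is handmade. Out: (price=8, brand=Corv, status=used, origin=local), since origin is local. Out: (price=8, brand=Axo, status=refurbished, origin=local), since origin is local.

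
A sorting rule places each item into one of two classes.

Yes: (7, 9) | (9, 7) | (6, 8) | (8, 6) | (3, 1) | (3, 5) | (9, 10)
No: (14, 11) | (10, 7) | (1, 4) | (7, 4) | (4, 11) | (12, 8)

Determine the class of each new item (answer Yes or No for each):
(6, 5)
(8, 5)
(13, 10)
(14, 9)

Yes, No, No, No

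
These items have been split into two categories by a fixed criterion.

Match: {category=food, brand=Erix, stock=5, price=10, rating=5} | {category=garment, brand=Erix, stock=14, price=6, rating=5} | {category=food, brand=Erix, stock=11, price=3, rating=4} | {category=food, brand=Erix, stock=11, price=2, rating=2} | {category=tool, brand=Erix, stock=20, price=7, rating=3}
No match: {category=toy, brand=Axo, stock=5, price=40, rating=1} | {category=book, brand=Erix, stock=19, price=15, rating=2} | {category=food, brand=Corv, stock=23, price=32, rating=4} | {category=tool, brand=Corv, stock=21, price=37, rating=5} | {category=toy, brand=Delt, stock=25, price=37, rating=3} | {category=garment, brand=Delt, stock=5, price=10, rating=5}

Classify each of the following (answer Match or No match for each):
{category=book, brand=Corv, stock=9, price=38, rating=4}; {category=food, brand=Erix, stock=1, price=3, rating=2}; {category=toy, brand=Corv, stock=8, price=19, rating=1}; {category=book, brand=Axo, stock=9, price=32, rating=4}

No match, Match, No match, No match

The distinguishing property — brand is Erix AND price ≤ 10 — holds for all the 'Match' cases and none of the 'No match' cases.
{category=book, brand=Corv, stock=9, price=38, rating=4}: brand is Corv, price = 38, lacks this property → No match. {category=food, brand=Erix, stock=1, price=3, rating=2}: brand is Erix, price = 3, matches → Match. {category=toy, brand=Corv, stock=8, price=19, rating=1}: brand is Corv, price = 19, lacks this property → No match. {category=book, brand=Axo, stock=9, price=32, rating=4}: brand is Axo, price = 32, lacks this property → No match.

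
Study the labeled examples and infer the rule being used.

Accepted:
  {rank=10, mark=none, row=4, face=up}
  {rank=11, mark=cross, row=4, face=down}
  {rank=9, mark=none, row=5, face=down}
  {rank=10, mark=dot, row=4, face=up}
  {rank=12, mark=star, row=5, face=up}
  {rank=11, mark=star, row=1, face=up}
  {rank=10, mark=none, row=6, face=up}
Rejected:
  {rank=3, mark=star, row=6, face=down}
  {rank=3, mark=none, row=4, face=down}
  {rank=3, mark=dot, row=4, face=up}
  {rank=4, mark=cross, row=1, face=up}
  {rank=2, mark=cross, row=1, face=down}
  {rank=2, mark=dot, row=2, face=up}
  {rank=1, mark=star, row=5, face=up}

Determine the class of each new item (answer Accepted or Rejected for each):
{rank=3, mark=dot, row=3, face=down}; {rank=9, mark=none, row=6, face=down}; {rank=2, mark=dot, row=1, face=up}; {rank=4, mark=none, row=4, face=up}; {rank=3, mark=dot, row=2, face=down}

Rule: rank ≥ 9. This holds for each 'Accepted' example and fails for each 'Rejected' one.
{rank=3, mark=dot, row=3, face=down} → rank = 3 → Rejected. {rank=9, mark=none, row=6, face=down} → rank = 9 → Accepted. {rank=2, mark=dot, row=1, face=up} → rank = 2 → Rejected. {rank=4, mark=none, row=4, face=up} → rank = 4 → Rejected. {rank=3, mark=dot, row=2, face=down} → rank = 3 → Rejected.

Rejected, Accepted, Rejected, Rejected, Rejected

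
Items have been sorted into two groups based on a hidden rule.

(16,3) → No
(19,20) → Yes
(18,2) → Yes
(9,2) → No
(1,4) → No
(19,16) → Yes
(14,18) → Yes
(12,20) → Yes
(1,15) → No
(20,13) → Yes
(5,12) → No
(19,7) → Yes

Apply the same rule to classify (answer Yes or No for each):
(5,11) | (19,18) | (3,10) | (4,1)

No, Yes, No, No

The distinguishing property — sum ≥ 20 — holds for all the 'Yes' cases and none of the 'No' cases.
(5,11) — 5+11 = 16, hence No. (19,18) — 19+18 = 37, hence Yes. (3,10) — 3+10 = 13, hence No. (4,1) — 4+1 = 5, hence No.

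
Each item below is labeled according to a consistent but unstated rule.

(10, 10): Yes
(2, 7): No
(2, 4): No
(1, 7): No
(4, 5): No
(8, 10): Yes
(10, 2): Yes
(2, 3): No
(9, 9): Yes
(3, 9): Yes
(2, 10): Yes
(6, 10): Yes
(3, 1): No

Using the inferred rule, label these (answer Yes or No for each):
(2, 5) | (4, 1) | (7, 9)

No, No, Yes

All 'Yes' examples share one property — sum ≥ 12 — and every 'No' example lacks it.
(2, 5): No (2+5 = 7).
(4, 1): No (4+1 = 5).
(7, 9): Yes (7+9 = 16).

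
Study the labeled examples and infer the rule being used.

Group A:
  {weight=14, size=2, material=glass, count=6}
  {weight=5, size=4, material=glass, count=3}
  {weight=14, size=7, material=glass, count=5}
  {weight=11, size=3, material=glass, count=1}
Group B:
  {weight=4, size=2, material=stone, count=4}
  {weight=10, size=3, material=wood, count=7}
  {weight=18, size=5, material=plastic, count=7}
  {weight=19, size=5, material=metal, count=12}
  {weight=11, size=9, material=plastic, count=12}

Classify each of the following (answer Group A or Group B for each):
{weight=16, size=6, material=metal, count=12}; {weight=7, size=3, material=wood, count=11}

The rule appears to be: material is glass.

Group B, Group B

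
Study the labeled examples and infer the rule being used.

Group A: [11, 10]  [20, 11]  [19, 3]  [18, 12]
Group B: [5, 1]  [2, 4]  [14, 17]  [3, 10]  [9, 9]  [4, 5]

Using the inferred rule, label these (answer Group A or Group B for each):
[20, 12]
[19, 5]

One predicate separates the groups cleanly: first > second AND sum ≥ 9.
[20, 12] — 20 > 12, 20+12 = 32, hence Group A. [19, 5] — 19 > 5, 19+5 = 24, hence Group A.

Group A, Group A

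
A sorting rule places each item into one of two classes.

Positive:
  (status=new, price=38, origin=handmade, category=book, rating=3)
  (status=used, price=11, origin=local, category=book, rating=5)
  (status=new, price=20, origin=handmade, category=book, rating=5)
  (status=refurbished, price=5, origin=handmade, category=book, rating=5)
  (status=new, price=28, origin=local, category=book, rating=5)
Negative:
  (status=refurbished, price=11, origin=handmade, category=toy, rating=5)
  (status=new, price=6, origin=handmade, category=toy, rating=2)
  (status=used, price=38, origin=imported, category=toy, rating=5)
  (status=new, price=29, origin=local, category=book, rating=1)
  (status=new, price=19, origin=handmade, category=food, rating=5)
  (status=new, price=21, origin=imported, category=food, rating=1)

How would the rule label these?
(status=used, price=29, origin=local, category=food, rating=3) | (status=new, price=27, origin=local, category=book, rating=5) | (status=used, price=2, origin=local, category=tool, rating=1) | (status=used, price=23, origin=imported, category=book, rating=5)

Negative, Positive, Negative, Positive

Rule: category is book AND rating ≥ 2. This holds for each 'Positive' example and fails for each 'Negative' one.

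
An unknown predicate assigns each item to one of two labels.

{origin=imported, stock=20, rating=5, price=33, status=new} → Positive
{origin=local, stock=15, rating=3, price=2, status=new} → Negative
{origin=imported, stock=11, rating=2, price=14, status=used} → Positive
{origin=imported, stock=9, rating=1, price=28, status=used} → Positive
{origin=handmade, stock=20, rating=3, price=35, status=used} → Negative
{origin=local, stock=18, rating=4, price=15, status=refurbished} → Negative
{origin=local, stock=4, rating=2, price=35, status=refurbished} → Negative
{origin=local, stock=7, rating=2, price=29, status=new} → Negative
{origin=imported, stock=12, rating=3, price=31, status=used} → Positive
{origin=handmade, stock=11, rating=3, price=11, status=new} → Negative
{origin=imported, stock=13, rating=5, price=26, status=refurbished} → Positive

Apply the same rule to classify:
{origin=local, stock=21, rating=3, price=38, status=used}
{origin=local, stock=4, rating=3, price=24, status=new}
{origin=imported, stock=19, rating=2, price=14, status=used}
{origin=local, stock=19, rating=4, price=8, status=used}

The pattern is that an item is 'Positive' exactly when: origin is imported.

Negative, Negative, Positive, Negative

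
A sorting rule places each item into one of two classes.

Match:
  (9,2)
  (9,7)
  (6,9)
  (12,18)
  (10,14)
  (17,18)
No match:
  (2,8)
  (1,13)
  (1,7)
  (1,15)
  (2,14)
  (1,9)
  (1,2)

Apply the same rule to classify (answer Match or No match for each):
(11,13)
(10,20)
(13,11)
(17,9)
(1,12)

All 'Match' examples share one property — first ≥ 6 — and every 'No match' example lacks it.
Match: (11,13), since first 11. Match: (10,20), since first 10. Match: (13,11), since first 13. Match: (17,9), since first 17. No match: (1,12), since first 1.

Match, Match, Match, Match, No match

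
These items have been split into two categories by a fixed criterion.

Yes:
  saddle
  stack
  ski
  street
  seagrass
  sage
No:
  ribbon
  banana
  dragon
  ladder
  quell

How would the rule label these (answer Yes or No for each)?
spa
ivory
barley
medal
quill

One predicate separates the groups cleanly: contains 's'.
spa → has 's' → Yes.
ivory → no 's' → No.
barley → no 's' → No.
medal → no 's' → No.
quill → no 's' → No.

Yes, No, No, No, No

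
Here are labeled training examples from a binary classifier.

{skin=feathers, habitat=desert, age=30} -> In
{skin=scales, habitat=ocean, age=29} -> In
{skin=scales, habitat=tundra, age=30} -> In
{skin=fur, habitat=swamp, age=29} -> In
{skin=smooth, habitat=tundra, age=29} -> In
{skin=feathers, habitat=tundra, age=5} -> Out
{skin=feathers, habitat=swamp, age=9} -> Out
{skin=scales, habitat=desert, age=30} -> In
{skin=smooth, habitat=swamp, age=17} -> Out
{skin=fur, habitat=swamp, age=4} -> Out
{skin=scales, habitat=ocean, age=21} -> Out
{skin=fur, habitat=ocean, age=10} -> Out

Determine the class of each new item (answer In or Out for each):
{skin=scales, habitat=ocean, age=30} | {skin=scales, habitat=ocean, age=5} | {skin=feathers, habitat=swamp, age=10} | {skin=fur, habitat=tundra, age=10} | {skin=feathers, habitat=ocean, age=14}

A rule that fits every label: age ≥ 29 — true of each 'In' example, false of each 'Out' one.
{skin=scales, habitat=ocean, age=30}: age = 30 — passes, so In.
{skin=scales, habitat=ocean, age=5}: age = 5 — doesn't qualify, so Out.
{skin=feathers, habitat=swamp, age=10}: age = 10 — doesn't qualify, so Out.
{skin=fur, habitat=tundra, age=10}: age = 10 — doesn't qualify, so Out.
{skin=feathers, habitat=ocean, age=14}: age = 14 — doesn't qualify, so Out.

In, Out, Out, Out, Out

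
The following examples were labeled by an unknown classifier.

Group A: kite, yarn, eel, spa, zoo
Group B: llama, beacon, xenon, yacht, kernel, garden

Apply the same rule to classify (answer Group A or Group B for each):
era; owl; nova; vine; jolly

A rule that fits every label: length ≤ 4 — true of each 'Group A' example, false of each 'Group B' one.
era: length 3, fits → Group A. owl: length 3, fits → Group A. nova: length 4, fits → Group A. vine: length 4, fits → Group A. jolly: length 5, does not pass → Group B.

Group A, Group A, Group A, Group A, Group B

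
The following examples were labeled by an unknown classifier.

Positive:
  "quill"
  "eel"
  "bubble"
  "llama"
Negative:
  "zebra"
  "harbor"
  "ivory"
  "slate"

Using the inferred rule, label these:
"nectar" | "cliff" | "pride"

'Positive' ⟺ has a double letter.
"nectar": Negative (no doubled letter). "cliff": Positive ('ff' doubled). "pride": Negative (no doubled letter).

Negative, Positive, Negative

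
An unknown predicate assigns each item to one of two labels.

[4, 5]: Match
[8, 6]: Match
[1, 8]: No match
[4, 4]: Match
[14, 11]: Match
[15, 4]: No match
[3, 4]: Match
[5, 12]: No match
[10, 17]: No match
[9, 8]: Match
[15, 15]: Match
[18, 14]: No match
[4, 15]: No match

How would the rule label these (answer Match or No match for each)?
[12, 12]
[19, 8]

Match, No match

Every 'Match' example satisfies: |first − second| ≤ 3. None of the 'No match' examples do.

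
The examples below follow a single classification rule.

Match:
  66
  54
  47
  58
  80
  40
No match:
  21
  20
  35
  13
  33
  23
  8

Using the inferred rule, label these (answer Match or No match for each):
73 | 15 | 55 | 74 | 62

Rule: at least 40. This holds for each 'Match' example and fails for each 'No match' one.
73: 73 ≥ 40, matches → Match.
15: 15 < 40, fails the rule → No match.
55: 55 ≥ 40, matches → Match.
74: 74 ≥ 40, matches → Match.
62: 62 ≥ 40, matches → Match.

Match, No match, Match, Match, Match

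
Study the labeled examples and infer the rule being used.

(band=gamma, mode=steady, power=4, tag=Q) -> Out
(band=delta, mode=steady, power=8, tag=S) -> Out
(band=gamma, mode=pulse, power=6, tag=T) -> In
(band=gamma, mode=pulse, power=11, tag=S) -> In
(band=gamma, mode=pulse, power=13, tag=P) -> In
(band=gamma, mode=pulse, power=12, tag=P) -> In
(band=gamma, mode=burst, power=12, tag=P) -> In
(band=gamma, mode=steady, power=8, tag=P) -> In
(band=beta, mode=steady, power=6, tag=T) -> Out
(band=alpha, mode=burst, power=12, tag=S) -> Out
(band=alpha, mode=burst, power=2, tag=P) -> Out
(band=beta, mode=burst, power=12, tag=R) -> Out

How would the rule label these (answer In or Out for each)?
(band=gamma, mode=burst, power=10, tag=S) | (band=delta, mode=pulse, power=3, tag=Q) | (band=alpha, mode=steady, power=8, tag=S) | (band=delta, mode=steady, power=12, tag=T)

In, Out, Out, Out

Rule: band is gamma AND power ≥ 6. This holds for each 'In' example and fails for each 'Out' one.
In: (band=gamma, mode=burst, power=10, tag=S), since band is gamma, power = 10.
Out: (band=delta, mode=pulse, power=3, tag=Q), since band is delta, power = 3.
Out: (band=alpha, mode=steady, power=8, tag=S), since band is alpha, power = 8.
Out: (band=delta, mode=steady, power=12, tag=T), since band is delta, power = 12.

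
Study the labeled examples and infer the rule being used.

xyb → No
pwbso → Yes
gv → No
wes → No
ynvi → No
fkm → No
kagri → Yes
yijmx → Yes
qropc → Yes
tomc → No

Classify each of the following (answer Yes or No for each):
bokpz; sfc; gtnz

All 'Yes' examples share one property — length 5 — and every 'No' example lacks it.
bokpz → length 5 → Yes. sfc → length 3 → No. gtnz → length 4 → No.

Yes, No, No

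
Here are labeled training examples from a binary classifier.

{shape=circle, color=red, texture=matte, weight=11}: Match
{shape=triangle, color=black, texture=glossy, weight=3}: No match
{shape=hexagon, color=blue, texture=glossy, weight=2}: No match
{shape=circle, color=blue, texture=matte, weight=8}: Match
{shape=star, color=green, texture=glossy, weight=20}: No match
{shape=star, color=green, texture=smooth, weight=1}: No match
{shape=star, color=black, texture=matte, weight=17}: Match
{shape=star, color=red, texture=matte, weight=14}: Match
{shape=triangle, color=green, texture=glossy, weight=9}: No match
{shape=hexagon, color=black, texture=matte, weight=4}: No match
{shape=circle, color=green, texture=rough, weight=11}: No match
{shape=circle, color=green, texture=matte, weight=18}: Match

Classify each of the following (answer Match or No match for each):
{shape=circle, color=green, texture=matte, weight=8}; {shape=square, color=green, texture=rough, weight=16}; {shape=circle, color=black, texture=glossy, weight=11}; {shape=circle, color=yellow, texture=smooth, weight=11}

The rule appears to be: texture is matte AND weight ≥ 8.
{shape=circle, color=green, texture=matte, weight=8}: Match (texture is matte, weight = 8). {shape=square, color=green, texture=rough, weight=16}: No match (texture is rough, weight = 16). {shape=circle, color=black, texture=glossy, weight=11}: No match (texture is glossy, weight = 11). {shape=circle, color=yellow, texture=smooth, weight=11}: No match (texture is smooth, weight = 11).

Match, No match, No match, No match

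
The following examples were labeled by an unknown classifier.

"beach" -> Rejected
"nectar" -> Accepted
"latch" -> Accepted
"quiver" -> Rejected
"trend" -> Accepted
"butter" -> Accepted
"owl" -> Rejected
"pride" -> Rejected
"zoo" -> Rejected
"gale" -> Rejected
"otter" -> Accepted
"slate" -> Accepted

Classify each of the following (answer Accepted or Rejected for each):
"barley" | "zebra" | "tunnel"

Comparing the two groups points to one rule — contains 't'.
"barley": no 't' — does not fit, so Rejected.
"zebra": no 't' — does not fit, so Rejected.
"tunnel": has 't' — meets the rule, so Accepted.

Rejected, Rejected, Accepted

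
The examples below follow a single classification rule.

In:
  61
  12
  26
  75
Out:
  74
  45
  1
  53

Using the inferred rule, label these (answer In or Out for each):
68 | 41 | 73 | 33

In, Out, Out, In

A rule that fits every label: ≡ 5 (mod 7) — true of each 'In' example, false of each 'Out' one.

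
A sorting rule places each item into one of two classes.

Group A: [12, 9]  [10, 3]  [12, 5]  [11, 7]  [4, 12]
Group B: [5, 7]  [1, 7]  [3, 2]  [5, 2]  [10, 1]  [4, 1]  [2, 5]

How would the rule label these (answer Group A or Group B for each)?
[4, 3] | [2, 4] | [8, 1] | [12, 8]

The simplest hypothesis consistent with all the labels is: sum ≥ 13.
[4, 3] → 4+3 = 7 → Group B.
[2, 4] → 2+4 = 6 → Group B.
[8, 1] → 8+1 = 9 → Group B.
[12, 8] → 12+8 = 20 → Group A.

Group B, Group B, Group B, Group A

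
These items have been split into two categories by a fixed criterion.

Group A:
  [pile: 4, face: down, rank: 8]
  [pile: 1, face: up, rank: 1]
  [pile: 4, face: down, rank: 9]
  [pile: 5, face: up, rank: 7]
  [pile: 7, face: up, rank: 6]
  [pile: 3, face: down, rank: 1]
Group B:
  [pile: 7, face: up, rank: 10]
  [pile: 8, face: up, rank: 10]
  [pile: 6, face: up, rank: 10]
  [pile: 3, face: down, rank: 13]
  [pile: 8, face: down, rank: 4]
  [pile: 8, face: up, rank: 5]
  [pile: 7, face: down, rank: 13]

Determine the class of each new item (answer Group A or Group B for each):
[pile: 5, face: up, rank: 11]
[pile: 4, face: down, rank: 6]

The simplest hypothesis consistent with all the labels is: pile ≤ 7 AND rank ≤ 9.
[pile: 5, face: up, rank: 11]: pile = 5, rank = 11, doesn't match → Group B.
[pile: 4, face: down, rank: 6]: pile = 4, rank = 6, qualifies → Group A.

Group B, Group A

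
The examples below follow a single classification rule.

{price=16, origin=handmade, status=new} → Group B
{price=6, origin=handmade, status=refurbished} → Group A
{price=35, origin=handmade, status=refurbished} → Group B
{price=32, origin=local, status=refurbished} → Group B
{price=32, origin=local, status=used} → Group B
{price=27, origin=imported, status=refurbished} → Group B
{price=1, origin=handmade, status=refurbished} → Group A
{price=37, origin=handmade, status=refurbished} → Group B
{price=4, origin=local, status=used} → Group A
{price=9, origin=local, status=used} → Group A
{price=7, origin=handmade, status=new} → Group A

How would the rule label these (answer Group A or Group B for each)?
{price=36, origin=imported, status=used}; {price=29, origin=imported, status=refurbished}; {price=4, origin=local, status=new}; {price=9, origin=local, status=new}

Group B, Group B, Group A, Group A

'Group A' ⟺ price ≤ 9.
{price=36, origin=imported, status=used}: price = 36 — lacks this property, so Group B.
{price=29, origin=imported, status=refurbished}: price = 29 — lacks this property, so Group B.
{price=4, origin=local, status=new}: price = 4 — meets the rule, so Group A.
{price=9, origin=local, status=new}: price = 9 — meets the rule, so Group A.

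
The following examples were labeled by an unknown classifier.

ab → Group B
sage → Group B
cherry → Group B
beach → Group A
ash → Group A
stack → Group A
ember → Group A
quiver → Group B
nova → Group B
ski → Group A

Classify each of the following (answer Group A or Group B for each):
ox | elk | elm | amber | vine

Group B, Group A, Group A, Group A, Group B

Comparing the two groups points to one rule — odd length.
ox: length 2, doesn't match → Group B. elk: length 3, checks out → Group A. elm: length 3, checks out → Group A. amber: length 5, checks out → Group A. vine: length 4, doesn't match → Group B.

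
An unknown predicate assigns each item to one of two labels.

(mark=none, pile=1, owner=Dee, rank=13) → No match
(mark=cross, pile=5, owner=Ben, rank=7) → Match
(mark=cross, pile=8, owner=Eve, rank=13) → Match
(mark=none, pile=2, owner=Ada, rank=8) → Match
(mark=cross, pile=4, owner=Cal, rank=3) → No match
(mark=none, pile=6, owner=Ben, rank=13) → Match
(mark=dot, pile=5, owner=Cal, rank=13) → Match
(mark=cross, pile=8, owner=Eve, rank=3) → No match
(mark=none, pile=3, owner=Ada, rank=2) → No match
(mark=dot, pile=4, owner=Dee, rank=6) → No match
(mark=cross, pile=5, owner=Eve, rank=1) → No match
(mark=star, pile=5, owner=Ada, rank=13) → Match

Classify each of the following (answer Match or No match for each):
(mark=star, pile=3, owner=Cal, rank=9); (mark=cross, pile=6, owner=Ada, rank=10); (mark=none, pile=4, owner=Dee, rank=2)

The simplest hypothesis consistent with all the labels is: rank ≥ 7 AND pile ≥ 2.
(mark=star, pile=3, owner=Cal, rank=9): rank = 9, pile = 3, has this property → Match.
(mark=cross, pile=6, owner=Ada, rank=10): rank = 10, pile = 6, has this property → Match.
(mark=none, pile=4, owner=Dee, rank=2): rank = 2, pile = 4, does not fit → No match.

Match, Match, No match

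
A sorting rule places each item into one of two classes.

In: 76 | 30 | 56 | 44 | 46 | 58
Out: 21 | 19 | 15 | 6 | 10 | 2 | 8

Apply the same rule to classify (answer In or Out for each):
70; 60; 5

In, In, Out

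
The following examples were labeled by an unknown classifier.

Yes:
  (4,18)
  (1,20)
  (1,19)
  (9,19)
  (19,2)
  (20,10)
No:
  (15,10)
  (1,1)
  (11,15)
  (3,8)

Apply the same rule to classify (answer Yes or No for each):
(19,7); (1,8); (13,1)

The distinguishing property — max ≥ 18 — holds for all the 'Yes' cases and none of the 'No' cases.
Yes: (19,7), since max 19.
No: (1,8), since max 8.
No: (13,1), since max 13.

Yes, No, No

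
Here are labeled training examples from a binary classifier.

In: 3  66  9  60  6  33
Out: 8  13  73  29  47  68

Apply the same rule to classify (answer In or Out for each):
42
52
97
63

One predicate separates the groups cleanly: multiple of 3.
42 — 42 = 3·14, hence In. 52 — 52 = 3·17 + 1, hence Out. 97 — 97 = 3·32 + 1, hence Out. 63 — 63 = 3·21, hence In.

In, Out, Out, In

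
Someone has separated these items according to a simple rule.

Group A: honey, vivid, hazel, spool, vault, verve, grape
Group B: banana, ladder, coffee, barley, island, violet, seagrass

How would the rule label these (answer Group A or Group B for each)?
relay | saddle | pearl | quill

Group A, Group B, Group A, Group A

One predicate separates the groups cleanly: odd length.
relay: Group A (length 5). saddle: Group B (length 6). pearl: Group A (length 5). quill: Group A (length 5).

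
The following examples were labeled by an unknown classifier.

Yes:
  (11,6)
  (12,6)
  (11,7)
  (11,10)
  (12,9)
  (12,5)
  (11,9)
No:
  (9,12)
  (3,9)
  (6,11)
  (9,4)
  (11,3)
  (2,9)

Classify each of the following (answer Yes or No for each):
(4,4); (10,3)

No, No

All 'Yes' examples share one property — first > second AND sum ≥ 17 — and every 'No' example lacks it.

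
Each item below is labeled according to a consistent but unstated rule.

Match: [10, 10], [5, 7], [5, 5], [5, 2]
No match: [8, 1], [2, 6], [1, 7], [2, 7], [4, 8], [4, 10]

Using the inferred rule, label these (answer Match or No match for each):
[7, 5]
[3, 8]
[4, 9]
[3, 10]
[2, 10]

The common property of the 'Match' items is: |first − second| ≤ 3. No 'No match' item has it.
[7, 5]: |7−5| = 2, has this property → Match.
[3, 8]: |3−8| = 5, doesn't qualify → No match.
[4, 9]: |4−9| = 5, doesn't qualify → No match.
[3, 10]: |3−10| = 7, doesn't qualify → No match.
[2, 10]: |2−10| = 8, doesn't qualify → No match.

Match, No match, No match, No match, No match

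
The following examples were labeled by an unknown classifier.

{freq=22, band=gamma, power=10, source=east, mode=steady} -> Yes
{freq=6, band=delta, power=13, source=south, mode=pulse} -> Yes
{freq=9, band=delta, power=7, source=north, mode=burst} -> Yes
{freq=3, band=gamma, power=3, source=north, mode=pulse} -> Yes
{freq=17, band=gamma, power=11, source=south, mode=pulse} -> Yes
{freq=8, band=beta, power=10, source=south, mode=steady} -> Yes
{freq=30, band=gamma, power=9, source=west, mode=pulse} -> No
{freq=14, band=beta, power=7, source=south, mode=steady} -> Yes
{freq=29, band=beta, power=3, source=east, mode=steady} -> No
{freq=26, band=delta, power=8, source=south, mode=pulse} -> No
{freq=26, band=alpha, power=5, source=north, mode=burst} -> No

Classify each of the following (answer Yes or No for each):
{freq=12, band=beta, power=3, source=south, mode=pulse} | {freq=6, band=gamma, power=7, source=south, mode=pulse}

Yes, Yes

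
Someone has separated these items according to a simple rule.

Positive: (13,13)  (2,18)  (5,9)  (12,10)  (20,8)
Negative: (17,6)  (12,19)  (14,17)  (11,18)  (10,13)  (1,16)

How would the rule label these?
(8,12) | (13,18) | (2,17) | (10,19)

The simplest hypothesis consistent with all the labels is: sum is even.

Positive, Negative, Negative, Negative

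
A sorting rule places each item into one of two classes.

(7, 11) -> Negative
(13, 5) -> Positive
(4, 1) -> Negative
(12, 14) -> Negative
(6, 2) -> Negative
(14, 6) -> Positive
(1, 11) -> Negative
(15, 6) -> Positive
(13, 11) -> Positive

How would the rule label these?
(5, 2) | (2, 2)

Negative, Negative

Rule: first ≥ 13. This holds for each 'Positive' example and fails for each 'Negative' one.
(5, 2): first 5 — doesn't qualify, so Negative. (2, 2): first 2 — doesn't qualify, so Negative.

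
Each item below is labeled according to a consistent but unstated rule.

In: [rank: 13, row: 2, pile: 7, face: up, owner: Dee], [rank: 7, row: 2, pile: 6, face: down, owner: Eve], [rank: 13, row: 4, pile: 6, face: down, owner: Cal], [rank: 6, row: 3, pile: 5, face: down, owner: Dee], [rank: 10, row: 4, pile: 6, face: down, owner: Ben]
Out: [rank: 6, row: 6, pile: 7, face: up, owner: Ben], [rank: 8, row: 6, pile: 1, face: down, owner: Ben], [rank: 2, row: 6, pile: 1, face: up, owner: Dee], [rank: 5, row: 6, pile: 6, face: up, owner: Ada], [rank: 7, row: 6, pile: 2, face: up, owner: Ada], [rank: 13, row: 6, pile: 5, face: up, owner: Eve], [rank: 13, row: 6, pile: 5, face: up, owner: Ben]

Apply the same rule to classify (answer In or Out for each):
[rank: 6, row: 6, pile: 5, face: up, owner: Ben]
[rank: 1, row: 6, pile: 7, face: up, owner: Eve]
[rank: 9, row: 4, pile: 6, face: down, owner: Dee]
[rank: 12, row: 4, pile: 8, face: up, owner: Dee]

Out, Out, In, In

A rule that fits every label: row ≤ 4 — true of each 'In' example, false of each 'Out' one.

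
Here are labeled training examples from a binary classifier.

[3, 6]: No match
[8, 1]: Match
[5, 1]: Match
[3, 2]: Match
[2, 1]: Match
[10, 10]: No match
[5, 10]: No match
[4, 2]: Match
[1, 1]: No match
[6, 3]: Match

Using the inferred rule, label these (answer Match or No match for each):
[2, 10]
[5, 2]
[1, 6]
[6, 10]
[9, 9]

The classifier is using: first > second.

No match, Match, No match, No match, No match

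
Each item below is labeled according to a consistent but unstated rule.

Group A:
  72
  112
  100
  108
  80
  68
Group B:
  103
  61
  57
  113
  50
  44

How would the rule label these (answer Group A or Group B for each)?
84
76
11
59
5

Group A, Group A, Group B, Group B, Group B

The pattern is that an item is 'Group A' exactly when: even AND at least 57.
Group A: 84, since 84 is even, 84 ≥ 57. Group A: 76, since 76 is even, 76 ≥ 57. Group B: 11, since 11 is odd, 11 < 57. Group B: 59, since 59 is odd, 59 ≥ 57. Group B: 5, since 5 is odd, 5 < 57.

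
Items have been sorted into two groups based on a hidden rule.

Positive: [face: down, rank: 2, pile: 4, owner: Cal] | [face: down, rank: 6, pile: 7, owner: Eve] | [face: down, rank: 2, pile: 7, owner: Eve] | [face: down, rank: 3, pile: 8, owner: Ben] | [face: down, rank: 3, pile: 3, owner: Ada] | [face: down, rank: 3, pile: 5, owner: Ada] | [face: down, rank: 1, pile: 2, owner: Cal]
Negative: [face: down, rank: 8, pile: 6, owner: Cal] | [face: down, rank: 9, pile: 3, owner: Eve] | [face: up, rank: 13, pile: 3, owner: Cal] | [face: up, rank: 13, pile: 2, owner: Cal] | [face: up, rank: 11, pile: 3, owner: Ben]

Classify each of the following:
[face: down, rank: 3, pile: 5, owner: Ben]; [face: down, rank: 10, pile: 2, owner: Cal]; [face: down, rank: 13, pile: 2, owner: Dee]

A rule that fits every label: rank ≤ 6 — true of each 'Positive' example, false of each 'Negative' one.
[face: down, rank: 3, pile: 5, owner: Ben]: rank = 3 — checks out, so Positive.
[face: down, rank: 10, pile: 2, owner: Cal]: rank = 10 — does not satisfy this, so Negative.
[face: down, rank: 13, pile: 2, owner: Dee]: rank = 13 — does not satisfy this, so Negative.

Positive, Negative, Negative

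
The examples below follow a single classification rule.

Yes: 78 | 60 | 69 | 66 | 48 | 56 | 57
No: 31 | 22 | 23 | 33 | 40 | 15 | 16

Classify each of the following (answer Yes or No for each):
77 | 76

All 'Yes' examples share one property — at least 48 — and every 'No' example lacks it.
77 — 77 ≥ 48, hence Yes. 76 — 76 ≥ 48, hence Yes.

Yes, Yes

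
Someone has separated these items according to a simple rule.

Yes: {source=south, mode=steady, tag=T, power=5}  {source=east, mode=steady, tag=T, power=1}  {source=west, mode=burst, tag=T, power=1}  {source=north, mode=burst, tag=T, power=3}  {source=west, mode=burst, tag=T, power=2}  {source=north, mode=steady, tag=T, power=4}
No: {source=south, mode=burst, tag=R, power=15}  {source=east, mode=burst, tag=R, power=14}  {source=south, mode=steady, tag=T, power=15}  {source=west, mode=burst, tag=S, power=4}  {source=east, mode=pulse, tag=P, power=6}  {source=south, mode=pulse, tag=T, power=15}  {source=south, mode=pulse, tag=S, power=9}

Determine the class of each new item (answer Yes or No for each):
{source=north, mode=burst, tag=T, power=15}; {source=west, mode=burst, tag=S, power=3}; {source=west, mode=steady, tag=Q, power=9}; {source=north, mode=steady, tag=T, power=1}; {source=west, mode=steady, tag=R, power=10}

No, No, No, Yes, No

One predicate separates the groups cleanly: tag is T AND power ≤ 5.
{source=north, mode=burst, tag=T, power=15}: No (tag is T, power = 15).
{source=west, mode=burst, tag=S, power=3}: No (tag is S, power = 3).
{source=west, mode=steady, tag=Q, power=9}: No (tag is Q, power = 9).
{source=north, mode=steady, tag=T, power=1}: Yes (tag is T, power = 1).
{source=west, mode=steady, tag=R, power=10}: No (tag is R, power = 10).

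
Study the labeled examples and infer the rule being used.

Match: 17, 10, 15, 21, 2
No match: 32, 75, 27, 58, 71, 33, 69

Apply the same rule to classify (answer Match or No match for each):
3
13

Match, Match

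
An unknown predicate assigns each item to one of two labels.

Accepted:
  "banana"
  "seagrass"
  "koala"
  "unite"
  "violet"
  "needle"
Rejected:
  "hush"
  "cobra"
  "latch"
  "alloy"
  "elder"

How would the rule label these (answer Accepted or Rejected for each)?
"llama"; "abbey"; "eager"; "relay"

The simplest hypothesis consistent with all the labels is: has ≥ 3 vowels.
"llama": Rejected (2 vowels).
"abbey": Rejected (2 vowels).
"eager": Accepted (3 vowels).
"relay": Rejected (2 vowels).

Rejected, Rejected, Accepted, Rejected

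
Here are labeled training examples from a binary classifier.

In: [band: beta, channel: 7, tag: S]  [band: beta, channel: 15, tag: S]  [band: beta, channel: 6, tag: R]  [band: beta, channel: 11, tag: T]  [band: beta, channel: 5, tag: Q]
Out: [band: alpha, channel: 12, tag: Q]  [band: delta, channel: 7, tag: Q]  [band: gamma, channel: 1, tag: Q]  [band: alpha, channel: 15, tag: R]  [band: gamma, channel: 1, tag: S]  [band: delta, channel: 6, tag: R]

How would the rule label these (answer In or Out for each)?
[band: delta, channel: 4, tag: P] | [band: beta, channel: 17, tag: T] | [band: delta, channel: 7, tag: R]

Out, In, Out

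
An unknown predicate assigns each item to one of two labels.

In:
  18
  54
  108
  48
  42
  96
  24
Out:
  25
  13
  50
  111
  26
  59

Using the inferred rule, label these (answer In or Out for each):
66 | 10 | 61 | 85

In, Out, Out, Out

Comparing the two groups points to one rule — multiple of 6.
In: 66, since 66 = 6·11. Out: 10, since 10 = 6·1 + 4. Out: 61, since 61 = 6·10 + 1. Out: 85, since 85 = 6·14 + 1.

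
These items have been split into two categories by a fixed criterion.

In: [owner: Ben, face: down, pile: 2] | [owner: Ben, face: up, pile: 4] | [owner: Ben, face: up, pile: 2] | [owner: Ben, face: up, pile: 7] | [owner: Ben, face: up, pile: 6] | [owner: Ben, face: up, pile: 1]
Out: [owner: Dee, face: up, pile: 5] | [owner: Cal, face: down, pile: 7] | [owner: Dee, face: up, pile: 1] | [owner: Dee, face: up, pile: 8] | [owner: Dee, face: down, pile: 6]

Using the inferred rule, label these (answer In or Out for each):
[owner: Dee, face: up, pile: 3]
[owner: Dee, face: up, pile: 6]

Out, Out

The rule appears to be: owner is Ben.
[owner: Dee, face: up, pile: 3]: Out (owner is Dee). [owner: Dee, face: up, pile: 6]: Out (owner is Dee).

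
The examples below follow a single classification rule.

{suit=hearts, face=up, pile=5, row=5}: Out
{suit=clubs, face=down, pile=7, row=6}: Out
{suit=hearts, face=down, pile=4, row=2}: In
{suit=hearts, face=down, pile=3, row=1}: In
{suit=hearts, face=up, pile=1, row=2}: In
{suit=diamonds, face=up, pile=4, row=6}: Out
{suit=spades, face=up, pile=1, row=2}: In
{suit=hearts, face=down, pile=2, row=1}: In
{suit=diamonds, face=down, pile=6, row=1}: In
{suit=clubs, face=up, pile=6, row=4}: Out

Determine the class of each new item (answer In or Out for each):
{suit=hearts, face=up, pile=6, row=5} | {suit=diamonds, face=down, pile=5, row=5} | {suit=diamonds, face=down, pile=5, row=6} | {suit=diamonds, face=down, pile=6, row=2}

The simplest hypothesis consistent with all the labels is: row ≤ 2.
{suit=hearts, face=up, pile=6, row=5}: row = 5 — doesn't qualify, so Out. {suit=diamonds, face=down, pile=5, row=5}: row = 5 — doesn't qualify, so Out. {suit=diamonds, face=down, pile=5, row=6}: row = 6 — doesn't qualify, so Out. {suit=diamonds, face=down, pile=6, row=2}: row = 2 — satisfies this, so In.

Out, Out, Out, In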